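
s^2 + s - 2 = (s - 1)*(s + 2)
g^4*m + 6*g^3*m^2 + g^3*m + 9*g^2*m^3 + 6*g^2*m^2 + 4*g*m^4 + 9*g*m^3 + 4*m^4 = (g + m)^2*(g + 4*m)*(g*m + m)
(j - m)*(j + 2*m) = j^2 + j*m - 2*m^2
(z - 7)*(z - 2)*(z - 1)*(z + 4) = z^4 - 6*z^3 - 17*z^2 + 78*z - 56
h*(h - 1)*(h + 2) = h^3 + h^2 - 2*h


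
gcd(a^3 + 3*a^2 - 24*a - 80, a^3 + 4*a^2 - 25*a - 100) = a^2 - a - 20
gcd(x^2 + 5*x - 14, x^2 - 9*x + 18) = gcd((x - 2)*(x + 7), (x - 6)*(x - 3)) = 1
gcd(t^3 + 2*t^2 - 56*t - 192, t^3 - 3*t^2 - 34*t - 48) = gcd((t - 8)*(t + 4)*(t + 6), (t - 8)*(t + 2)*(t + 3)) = t - 8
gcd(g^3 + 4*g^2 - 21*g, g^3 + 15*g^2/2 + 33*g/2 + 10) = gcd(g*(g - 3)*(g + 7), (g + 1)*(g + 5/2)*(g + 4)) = 1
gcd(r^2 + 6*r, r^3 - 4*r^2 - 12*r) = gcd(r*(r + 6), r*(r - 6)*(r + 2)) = r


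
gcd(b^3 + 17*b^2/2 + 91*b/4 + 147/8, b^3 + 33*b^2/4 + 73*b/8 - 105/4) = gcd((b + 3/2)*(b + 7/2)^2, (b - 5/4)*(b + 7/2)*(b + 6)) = b + 7/2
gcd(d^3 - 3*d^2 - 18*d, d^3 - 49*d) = d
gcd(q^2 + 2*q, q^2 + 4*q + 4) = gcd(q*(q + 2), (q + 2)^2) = q + 2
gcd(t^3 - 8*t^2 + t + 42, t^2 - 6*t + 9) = t - 3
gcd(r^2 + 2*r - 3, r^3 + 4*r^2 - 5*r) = r - 1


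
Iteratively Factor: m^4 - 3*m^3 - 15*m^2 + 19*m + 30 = (m - 2)*(m^3 - m^2 - 17*m - 15) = (m - 2)*(m + 1)*(m^2 - 2*m - 15) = (m - 5)*(m - 2)*(m + 1)*(m + 3)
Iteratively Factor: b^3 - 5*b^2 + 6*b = (b - 3)*(b^2 - 2*b) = (b - 3)*(b - 2)*(b)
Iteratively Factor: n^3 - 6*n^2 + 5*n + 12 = (n - 3)*(n^2 - 3*n - 4) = (n - 4)*(n - 3)*(n + 1)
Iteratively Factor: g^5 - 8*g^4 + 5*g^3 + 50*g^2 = (g)*(g^4 - 8*g^3 + 5*g^2 + 50*g) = g*(g - 5)*(g^3 - 3*g^2 - 10*g) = g^2*(g - 5)*(g^2 - 3*g - 10) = g^2*(g - 5)^2*(g + 2)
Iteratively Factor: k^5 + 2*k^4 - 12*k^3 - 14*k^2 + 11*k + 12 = (k + 1)*(k^4 + k^3 - 13*k^2 - k + 12) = (k - 1)*(k + 1)*(k^3 + 2*k^2 - 11*k - 12) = (k - 3)*(k - 1)*(k + 1)*(k^2 + 5*k + 4) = (k - 3)*(k - 1)*(k + 1)^2*(k + 4)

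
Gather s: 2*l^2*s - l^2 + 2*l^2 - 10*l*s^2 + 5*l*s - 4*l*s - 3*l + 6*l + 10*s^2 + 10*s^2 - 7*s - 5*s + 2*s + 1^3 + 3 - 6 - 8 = l^2 + 3*l + s^2*(20 - 10*l) + s*(2*l^2 + l - 10) - 10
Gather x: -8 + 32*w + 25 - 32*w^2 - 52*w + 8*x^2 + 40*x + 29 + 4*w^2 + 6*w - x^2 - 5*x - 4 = -28*w^2 - 14*w + 7*x^2 + 35*x + 42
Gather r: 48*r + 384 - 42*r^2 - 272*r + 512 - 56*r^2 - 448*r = -98*r^2 - 672*r + 896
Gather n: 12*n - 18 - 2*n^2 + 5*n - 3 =-2*n^2 + 17*n - 21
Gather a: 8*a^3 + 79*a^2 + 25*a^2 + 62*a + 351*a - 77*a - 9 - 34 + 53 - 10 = 8*a^3 + 104*a^2 + 336*a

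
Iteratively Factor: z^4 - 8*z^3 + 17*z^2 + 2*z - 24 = (z - 4)*(z^3 - 4*z^2 + z + 6) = (z - 4)*(z - 3)*(z^2 - z - 2) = (z - 4)*(z - 3)*(z - 2)*(z + 1)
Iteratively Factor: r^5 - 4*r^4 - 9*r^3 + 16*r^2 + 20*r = (r + 2)*(r^4 - 6*r^3 + 3*r^2 + 10*r) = r*(r + 2)*(r^3 - 6*r^2 + 3*r + 10) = r*(r - 2)*(r + 2)*(r^2 - 4*r - 5) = r*(r - 2)*(r + 1)*(r + 2)*(r - 5)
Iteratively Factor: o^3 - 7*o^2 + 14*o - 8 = (o - 2)*(o^2 - 5*o + 4) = (o - 4)*(o - 2)*(o - 1)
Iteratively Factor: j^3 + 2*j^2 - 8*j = (j)*(j^2 + 2*j - 8) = j*(j - 2)*(j + 4)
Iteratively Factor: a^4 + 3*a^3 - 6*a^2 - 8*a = (a + 1)*(a^3 + 2*a^2 - 8*a) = a*(a + 1)*(a^2 + 2*a - 8) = a*(a - 2)*(a + 1)*(a + 4)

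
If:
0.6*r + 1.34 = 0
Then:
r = -2.23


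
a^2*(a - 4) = a^3 - 4*a^2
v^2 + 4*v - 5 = (v - 1)*(v + 5)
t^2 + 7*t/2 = t*(t + 7/2)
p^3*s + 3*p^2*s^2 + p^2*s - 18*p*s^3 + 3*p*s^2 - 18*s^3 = (p - 3*s)*(p + 6*s)*(p*s + s)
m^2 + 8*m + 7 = (m + 1)*(m + 7)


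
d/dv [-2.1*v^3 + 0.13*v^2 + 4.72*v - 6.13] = -6.3*v^2 + 0.26*v + 4.72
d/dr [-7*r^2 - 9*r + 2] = -14*r - 9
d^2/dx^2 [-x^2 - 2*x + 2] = -2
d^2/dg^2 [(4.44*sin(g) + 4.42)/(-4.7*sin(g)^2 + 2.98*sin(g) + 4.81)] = (-98.0796000000001*sin(g)^5 - 452.73784*sin(g)^4 - 220.37172*sin(g)^3 + 210.525744*sin(g)^2 + 191.442472*sin(g) + 151.064472)/(-4.7*sin(g)^2 + 2.98*sin(g) + 4.81)^3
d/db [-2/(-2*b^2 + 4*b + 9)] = 8*(1 - b)/(-2*b^2 + 4*b + 9)^2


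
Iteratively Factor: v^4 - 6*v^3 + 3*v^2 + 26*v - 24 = (v + 2)*(v^3 - 8*v^2 + 19*v - 12) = (v - 4)*(v + 2)*(v^2 - 4*v + 3) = (v - 4)*(v - 1)*(v + 2)*(v - 3)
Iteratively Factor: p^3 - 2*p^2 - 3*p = (p - 3)*(p^2 + p) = p*(p - 3)*(p + 1)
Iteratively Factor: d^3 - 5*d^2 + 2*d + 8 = (d + 1)*(d^2 - 6*d + 8) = (d - 2)*(d + 1)*(d - 4)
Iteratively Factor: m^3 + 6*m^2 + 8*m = (m + 4)*(m^2 + 2*m) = (m + 2)*(m + 4)*(m)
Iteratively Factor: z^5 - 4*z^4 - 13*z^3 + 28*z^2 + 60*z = (z - 3)*(z^4 - z^3 - 16*z^2 - 20*z) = z*(z - 3)*(z^3 - z^2 - 16*z - 20) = z*(z - 5)*(z - 3)*(z^2 + 4*z + 4) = z*(z - 5)*(z - 3)*(z + 2)*(z + 2)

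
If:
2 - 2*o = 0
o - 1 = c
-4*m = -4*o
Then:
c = 0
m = 1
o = 1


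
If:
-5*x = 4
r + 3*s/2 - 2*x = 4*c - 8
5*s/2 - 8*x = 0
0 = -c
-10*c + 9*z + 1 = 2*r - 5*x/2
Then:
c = 0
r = -144/25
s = -64/25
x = -4/5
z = -263/225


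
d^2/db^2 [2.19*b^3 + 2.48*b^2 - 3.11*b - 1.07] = 13.14*b + 4.96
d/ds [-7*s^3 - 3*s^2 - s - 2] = -21*s^2 - 6*s - 1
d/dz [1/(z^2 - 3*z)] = (3 - 2*z)/(z^2*(z - 3)^2)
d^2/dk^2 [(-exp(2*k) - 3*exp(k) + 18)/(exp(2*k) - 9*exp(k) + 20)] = (-12*exp(4*k) + 44*exp(3*k) + 414*exp(2*k) - 2122*exp(k) + 2040)*exp(k)/(exp(6*k) - 27*exp(5*k) + 303*exp(4*k) - 1809*exp(3*k) + 6060*exp(2*k) - 10800*exp(k) + 8000)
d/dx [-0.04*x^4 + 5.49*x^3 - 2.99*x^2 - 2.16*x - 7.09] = -0.16*x^3 + 16.47*x^2 - 5.98*x - 2.16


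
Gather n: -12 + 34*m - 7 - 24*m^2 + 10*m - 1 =-24*m^2 + 44*m - 20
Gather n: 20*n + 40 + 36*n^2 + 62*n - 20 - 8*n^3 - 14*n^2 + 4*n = -8*n^3 + 22*n^2 + 86*n + 20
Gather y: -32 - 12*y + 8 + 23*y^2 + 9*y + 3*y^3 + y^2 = 3*y^3 + 24*y^2 - 3*y - 24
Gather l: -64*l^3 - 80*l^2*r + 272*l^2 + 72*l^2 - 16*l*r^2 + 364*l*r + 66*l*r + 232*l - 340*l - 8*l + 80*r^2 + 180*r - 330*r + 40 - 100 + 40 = -64*l^3 + l^2*(344 - 80*r) + l*(-16*r^2 + 430*r - 116) + 80*r^2 - 150*r - 20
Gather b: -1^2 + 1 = 0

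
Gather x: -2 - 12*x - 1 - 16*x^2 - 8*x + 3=-16*x^2 - 20*x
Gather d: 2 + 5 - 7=0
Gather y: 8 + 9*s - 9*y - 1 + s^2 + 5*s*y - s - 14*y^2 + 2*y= s^2 + 8*s - 14*y^2 + y*(5*s - 7) + 7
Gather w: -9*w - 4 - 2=-9*w - 6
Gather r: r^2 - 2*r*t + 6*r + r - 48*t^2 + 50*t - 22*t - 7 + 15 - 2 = r^2 + r*(7 - 2*t) - 48*t^2 + 28*t + 6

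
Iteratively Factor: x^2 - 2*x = (x - 2)*(x)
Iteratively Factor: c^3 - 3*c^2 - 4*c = (c + 1)*(c^2 - 4*c) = c*(c + 1)*(c - 4)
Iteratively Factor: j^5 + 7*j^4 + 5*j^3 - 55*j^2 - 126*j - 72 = (j + 3)*(j^4 + 4*j^3 - 7*j^2 - 34*j - 24) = (j + 2)*(j + 3)*(j^3 + 2*j^2 - 11*j - 12) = (j + 2)*(j + 3)*(j + 4)*(j^2 - 2*j - 3) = (j + 1)*(j + 2)*(j + 3)*(j + 4)*(j - 3)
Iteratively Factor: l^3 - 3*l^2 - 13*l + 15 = (l - 5)*(l^2 + 2*l - 3) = (l - 5)*(l + 3)*(l - 1)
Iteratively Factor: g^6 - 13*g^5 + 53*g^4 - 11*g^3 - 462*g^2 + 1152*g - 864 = (g - 2)*(g^5 - 11*g^4 + 31*g^3 + 51*g^2 - 360*g + 432) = (g - 3)*(g - 2)*(g^4 - 8*g^3 + 7*g^2 + 72*g - 144) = (g - 4)*(g - 3)*(g - 2)*(g^3 - 4*g^2 - 9*g + 36) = (g - 4)^2*(g - 3)*(g - 2)*(g^2 - 9) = (g - 4)^2*(g - 3)*(g - 2)*(g + 3)*(g - 3)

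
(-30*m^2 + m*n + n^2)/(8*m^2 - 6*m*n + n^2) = (-30*m^2 + m*n + n^2)/(8*m^2 - 6*m*n + n^2)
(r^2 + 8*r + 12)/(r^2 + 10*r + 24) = (r + 2)/(r + 4)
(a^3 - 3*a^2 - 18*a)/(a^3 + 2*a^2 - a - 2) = a*(a^2 - 3*a - 18)/(a^3 + 2*a^2 - a - 2)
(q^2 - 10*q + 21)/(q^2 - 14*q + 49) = (q - 3)/(q - 7)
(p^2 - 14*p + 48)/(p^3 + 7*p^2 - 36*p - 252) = (p - 8)/(p^2 + 13*p + 42)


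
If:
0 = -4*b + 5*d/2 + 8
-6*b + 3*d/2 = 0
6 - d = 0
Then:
No Solution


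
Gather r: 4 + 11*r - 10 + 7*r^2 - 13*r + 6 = 7*r^2 - 2*r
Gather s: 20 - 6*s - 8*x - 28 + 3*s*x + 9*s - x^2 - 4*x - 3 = s*(3*x + 3) - x^2 - 12*x - 11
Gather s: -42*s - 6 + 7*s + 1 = -35*s - 5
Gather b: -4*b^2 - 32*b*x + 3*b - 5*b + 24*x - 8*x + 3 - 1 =-4*b^2 + b*(-32*x - 2) + 16*x + 2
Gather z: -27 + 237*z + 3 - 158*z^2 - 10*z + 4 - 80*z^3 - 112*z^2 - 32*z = -80*z^3 - 270*z^2 + 195*z - 20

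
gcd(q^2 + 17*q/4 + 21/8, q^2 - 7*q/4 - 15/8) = q + 3/4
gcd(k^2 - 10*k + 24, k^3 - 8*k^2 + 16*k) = k - 4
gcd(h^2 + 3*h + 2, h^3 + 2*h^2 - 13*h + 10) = 1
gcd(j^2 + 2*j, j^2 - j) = j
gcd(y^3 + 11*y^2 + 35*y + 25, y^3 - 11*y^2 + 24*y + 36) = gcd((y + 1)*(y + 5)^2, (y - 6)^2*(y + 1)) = y + 1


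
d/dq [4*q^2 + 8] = 8*q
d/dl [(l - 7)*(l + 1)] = 2*l - 6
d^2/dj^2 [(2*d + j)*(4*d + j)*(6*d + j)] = 24*d + 6*j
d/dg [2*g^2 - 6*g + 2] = 4*g - 6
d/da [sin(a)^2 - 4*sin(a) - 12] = 2*(sin(a) - 2)*cos(a)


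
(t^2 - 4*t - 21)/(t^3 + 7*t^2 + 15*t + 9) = (t - 7)/(t^2 + 4*t + 3)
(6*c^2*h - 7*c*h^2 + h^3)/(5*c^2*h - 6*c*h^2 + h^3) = (6*c - h)/(5*c - h)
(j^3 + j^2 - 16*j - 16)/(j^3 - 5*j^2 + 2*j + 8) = (j + 4)/(j - 2)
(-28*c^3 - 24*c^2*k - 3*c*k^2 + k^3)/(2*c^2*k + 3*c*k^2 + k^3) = (-14*c^2 - 5*c*k + k^2)/(k*(c + k))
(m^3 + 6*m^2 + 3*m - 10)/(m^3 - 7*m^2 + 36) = (m^2 + 4*m - 5)/(m^2 - 9*m + 18)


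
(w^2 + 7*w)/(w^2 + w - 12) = w*(w + 7)/(w^2 + w - 12)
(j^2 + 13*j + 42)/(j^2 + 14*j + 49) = (j + 6)/(j + 7)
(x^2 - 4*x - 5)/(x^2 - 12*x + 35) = (x + 1)/(x - 7)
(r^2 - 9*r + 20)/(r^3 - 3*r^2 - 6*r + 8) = (r - 5)/(r^2 + r - 2)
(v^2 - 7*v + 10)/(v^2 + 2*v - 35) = (v - 2)/(v + 7)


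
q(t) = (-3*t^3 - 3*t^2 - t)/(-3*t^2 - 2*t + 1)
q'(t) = (6*t + 2)*(-3*t^3 - 3*t^2 - t)/(-3*t^2 - 2*t + 1)^2 + (-9*t^2 - 6*t - 1)/(-3*t^2 - 2*t + 1)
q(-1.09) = -3.67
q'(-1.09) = -29.96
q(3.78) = 4.22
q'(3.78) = 0.97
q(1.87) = 2.42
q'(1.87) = 0.89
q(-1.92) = -1.94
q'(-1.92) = 0.67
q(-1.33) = -1.87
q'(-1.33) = -1.37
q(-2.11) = -2.08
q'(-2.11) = 0.76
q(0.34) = 30.03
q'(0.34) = -4374.14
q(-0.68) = 0.24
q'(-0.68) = -1.63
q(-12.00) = -11.71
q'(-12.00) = 1.00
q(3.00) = 3.47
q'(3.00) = 0.96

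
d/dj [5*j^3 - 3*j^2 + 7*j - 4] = 15*j^2 - 6*j + 7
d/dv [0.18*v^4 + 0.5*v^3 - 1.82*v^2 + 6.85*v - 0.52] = 0.72*v^3 + 1.5*v^2 - 3.64*v + 6.85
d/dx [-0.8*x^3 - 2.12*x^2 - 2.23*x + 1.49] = -2.4*x^2 - 4.24*x - 2.23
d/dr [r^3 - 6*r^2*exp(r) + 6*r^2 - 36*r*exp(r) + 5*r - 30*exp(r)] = -6*r^2*exp(r) + 3*r^2 - 48*r*exp(r) + 12*r - 66*exp(r) + 5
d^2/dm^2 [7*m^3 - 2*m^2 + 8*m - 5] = 42*m - 4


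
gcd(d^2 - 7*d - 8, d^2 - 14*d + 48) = d - 8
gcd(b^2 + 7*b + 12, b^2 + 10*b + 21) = b + 3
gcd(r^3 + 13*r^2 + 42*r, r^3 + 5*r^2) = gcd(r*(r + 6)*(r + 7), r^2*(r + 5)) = r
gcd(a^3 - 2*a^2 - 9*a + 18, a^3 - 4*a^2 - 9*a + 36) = a^2 - 9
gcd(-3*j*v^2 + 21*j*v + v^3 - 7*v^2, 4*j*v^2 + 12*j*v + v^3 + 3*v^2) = v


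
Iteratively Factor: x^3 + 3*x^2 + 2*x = (x + 2)*(x^2 + x) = (x + 1)*(x + 2)*(x)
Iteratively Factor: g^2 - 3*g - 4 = (g - 4)*(g + 1)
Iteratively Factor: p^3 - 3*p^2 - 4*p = (p - 4)*(p^2 + p) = p*(p - 4)*(p + 1)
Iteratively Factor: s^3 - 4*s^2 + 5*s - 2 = (s - 1)*(s^2 - 3*s + 2) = (s - 1)^2*(s - 2)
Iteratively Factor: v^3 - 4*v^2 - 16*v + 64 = (v - 4)*(v^2 - 16) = (v - 4)^2*(v + 4)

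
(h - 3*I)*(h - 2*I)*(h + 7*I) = h^3 + 2*I*h^2 + 29*h - 42*I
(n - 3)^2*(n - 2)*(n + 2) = n^4 - 6*n^3 + 5*n^2 + 24*n - 36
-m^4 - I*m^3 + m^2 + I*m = m*(m + I)*(-I*m - I)*(-I*m + I)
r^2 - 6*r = r*(r - 6)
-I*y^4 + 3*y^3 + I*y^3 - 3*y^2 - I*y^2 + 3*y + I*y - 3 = (y - 1)*(y - I)*(y + 3*I)*(-I*y + 1)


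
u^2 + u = u*(u + 1)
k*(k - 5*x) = k^2 - 5*k*x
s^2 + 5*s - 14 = (s - 2)*(s + 7)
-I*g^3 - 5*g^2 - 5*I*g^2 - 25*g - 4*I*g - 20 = (g + 4)*(g - 5*I)*(-I*g - I)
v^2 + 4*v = v*(v + 4)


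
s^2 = s^2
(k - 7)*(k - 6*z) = k^2 - 6*k*z - 7*k + 42*z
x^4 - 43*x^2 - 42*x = x*(x - 7)*(x + 1)*(x + 6)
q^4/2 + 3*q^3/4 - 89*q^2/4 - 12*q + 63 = (q/2 + 1)*(q - 6)*(q - 3/2)*(q + 7)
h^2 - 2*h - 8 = (h - 4)*(h + 2)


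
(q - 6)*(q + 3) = q^2 - 3*q - 18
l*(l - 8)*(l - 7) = l^3 - 15*l^2 + 56*l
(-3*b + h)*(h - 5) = -3*b*h + 15*b + h^2 - 5*h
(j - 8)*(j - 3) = j^2 - 11*j + 24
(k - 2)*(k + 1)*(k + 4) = k^3 + 3*k^2 - 6*k - 8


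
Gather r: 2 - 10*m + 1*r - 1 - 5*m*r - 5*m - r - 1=-5*m*r - 15*m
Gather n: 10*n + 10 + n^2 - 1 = n^2 + 10*n + 9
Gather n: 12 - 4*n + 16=28 - 4*n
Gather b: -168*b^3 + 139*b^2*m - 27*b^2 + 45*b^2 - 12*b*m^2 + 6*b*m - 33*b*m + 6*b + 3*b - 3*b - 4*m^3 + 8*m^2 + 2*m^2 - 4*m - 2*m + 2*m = -168*b^3 + b^2*(139*m + 18) + b*(-12*m^2 - 27*m + 6) - 4*m^3 + 10*m^2 - 4*m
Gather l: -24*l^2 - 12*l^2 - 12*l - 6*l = -36*l^2 - 18*l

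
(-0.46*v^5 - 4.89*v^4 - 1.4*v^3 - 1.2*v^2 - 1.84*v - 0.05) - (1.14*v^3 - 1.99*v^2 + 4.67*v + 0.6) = -0.46*v^5 - 4.89*v^4 - 2.54*v^3 + 0.79*v^2 - 6.51*v - 0.65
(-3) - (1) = -4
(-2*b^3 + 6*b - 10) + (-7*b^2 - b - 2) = -2*b^3 - 7*b^2 + 5*b - 12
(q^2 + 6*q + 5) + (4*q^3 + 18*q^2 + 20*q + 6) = 4*q^3 + 19*q^2 + 26*q + 11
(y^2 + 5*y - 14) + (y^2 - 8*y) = 2*y^2 - 3*y - 14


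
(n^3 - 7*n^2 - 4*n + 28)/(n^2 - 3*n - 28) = (n^2 - 4)/(n + 4)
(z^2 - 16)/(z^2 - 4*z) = (z + 4)/z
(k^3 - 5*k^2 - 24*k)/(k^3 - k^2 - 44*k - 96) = k/(k + 4)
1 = 1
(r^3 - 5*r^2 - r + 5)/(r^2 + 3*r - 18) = (r^3 - 5*r^2 - r + 5)/(r^2 + 3*r - 18)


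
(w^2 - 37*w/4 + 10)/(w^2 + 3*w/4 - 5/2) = (w - 8)/(w + 2)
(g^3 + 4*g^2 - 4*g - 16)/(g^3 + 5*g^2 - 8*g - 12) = (g^2 + 6*g + 8)/(g^2 + 7*g + 6)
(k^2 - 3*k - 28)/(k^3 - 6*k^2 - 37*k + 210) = (k + 4)/(k^2 + k - 30)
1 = 1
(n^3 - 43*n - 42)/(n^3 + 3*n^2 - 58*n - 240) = (n^2 - 6*n - 7)/(n^2 - 3*n - 40)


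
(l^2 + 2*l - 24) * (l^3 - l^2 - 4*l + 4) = l^5 + l^4 - 30*l^3 + 20*l^2 + 104*l - 96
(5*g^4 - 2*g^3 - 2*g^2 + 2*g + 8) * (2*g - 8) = 10*g^5 - 44*g^4 + 12*g^3 + 20*g^2 - 64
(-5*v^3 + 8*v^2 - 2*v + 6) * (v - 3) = -5*v^4 + 23*v^3 - 26*v^2 + 12*v - 18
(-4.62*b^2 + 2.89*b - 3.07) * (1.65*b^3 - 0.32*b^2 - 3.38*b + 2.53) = -7.623*b^5 + 6.2469*b^4 + 9.6253*b^3 - 20.4744*b^2 + 17.6883*b - 7.7671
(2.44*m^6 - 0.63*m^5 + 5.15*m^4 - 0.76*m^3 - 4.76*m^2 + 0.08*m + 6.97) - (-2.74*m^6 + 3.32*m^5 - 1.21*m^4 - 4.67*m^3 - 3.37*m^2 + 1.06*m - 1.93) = 5.18*m^6 - 3.95*m^5 + 6.36*m^4 + 3.91*m^3 - 1.39*m^2 - 0.98*m + 8.9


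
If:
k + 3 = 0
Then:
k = -3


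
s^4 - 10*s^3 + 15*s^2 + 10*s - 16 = (s - 8)*(s - 2)*(s - 1)*(s + 1)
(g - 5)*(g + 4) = g^2 - g - 20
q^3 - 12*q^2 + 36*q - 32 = (q - 8)*(q - 2)^2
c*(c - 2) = c^2 - 2*c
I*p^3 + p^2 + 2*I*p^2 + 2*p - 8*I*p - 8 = (p - 2)*(p + 4)*(I*p + 1)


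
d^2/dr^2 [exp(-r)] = exp(-r)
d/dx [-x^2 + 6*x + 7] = 6 - 2*x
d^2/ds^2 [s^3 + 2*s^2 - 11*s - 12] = 6*s + 4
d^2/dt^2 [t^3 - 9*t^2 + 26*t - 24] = 6*t - 18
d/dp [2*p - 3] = 2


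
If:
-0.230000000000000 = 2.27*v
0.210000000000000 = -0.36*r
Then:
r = -0.58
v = -0.10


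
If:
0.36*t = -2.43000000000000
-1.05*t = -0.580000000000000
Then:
No Solution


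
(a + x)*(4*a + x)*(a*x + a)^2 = 4*a^4*x^2 + 8*a^4*x + 4*a^4 + 5*a^3*x^3 + 10*a^3*x^2 + 5*a^3*x + a^2*x^4 + 2*a^2*x^3 + a^2*x^2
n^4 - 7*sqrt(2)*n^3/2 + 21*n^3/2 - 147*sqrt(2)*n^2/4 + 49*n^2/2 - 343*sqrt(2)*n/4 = n*(n + 7/2)*(n + 7)*(n - 7*sqrt(2)/2)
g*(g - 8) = g^2 - 8*g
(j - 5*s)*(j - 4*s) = j^2 - 9*j*s + 20*s^2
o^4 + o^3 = o^3*(o + 1)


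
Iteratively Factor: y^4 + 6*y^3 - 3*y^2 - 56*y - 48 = (y + 4)*(y^3 + 2*y^2 - 11*y - 12) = (y - 3)*(y + 4)*(y^2 + 5*y + 4) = (y - 3)*(y + 4)^2*(y + 1)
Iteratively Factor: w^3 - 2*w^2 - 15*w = (w + 3)*(w^2 - 5*w) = (w - 5)*(w + 3)*(w)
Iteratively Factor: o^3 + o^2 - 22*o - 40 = (o - 5)*(o^2 + 6*o + 8) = (o - 5)*(o + 2)*(o + 4)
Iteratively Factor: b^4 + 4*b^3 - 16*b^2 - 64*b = (b)*(b^3 + 4*b^2 - 16*b - 64) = b*(b + 4)*(b^2 - 16) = b*(b - 4)*(b + 4)*(b + 4)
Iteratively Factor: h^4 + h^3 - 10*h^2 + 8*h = (h - 1)*(h^3 + 2*h^2 - 8*h) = (h - 2)*(h - 1)*(h^2 + 4*h) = (h - 2)*(h - 1)*(h + 4)*(h)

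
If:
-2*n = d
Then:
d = -2*n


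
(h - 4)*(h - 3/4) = h^2 - 19*h/4 + 3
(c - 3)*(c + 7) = c^2 + 4*c - 21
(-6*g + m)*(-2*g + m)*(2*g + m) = 24*g^3 - 4*g^2*m - 6*g*m^2 + m^3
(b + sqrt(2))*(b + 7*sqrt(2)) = b^2 + 8*sqrt(2)*b + 14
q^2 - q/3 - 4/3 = (q - 4/3)*(q + 1)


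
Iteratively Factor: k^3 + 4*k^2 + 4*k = (k + 2)*(k^2 + 2*k) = (k + 2)^2*(k)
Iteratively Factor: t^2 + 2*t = (t + 2)*(t)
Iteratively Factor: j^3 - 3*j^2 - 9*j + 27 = (j - 3)*(j^2 - 9) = (j - 3)^2*(j + 3)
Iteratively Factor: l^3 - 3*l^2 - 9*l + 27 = (l + 3)*(l^2 - 6*l + 9) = (l - 3)*(l + 3)*(l - 3)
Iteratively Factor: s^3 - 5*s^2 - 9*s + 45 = (s + 3)*(s^2 - 8*s + 15) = (s - 3)*(s + 3)*(s - 5)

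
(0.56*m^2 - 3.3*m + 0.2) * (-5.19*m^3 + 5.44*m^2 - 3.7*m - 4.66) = -2.9064*m^5 + 20.1734*m^4 - 21.062*m^3 + 10.6884*m^2 + 14.638*m - 0.932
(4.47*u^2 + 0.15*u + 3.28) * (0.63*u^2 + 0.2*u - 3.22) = 2.8161*u^4 + 0.9885*u^3 - 12.297*u^2 + 0.173*u - 10.5616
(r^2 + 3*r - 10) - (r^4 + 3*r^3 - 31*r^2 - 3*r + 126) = -r^4 - 3*r^3 + 32*r^2 + 6*r - 136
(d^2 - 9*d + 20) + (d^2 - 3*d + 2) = 2*d^2 - 12*d + 22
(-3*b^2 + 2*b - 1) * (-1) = 3*b^2 - 2*b + 1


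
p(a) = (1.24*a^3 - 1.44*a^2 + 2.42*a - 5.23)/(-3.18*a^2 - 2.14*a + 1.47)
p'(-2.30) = 1.09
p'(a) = (6.36*a + 2.14)*(1.24*a^3 - 1.44*a^2 + 2.42*a - 5.23)/(-3.18*a^2 - 2.14*a + 1.47)^2 + (3.72*a^2 - 2.88*a + 2.42)/(-3.18*a^2 - 2.14*a + 1.47) = (-3.9432*a^4 - 5.3072*a^3 + 16.2456*a^2 - 37.4964*a - 7.6348)/(10.1124*a^4 + 13.6104*a^3 - 4.7696*a^2 - 6.2916*a + 2.1609)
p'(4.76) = -0.37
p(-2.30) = 3.21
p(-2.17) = 3.38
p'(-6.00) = -0.32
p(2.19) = -0.34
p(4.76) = -1.33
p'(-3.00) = 0.17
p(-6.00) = 3.39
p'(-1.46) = 16.84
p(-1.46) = 7.18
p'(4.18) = -0.37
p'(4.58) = -0.37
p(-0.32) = -3.39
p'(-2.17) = 1.49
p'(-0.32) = 1.84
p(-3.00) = 2.84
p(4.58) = -1.26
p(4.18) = -1.12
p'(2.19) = -0.46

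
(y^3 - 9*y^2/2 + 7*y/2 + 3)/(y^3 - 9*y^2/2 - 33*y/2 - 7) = (y^2 - 5*y + 6)/(y^2 - 5*y - 14)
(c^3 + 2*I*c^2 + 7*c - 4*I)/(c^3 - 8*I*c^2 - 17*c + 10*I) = (c^2 + 3*I*c + 4)/(c^2 - 7*I*c - 10)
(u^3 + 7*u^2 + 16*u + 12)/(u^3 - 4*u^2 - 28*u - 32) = (u + 3)/(u - 8)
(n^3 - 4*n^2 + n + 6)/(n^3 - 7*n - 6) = (n - 2)/(n + 2)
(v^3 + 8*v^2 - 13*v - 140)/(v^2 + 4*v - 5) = (v^2 + 3*v - 28)/(v - 1)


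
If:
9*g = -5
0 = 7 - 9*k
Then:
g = -5/9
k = 7/9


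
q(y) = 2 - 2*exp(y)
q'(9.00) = -16206.17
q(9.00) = -16204.17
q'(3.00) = -40.17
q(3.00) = -38.17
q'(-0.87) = -0.84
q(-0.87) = 1.16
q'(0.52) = -3.36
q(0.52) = -1.36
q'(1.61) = -10.01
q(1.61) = -8.01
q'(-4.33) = -0.03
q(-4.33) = 1.97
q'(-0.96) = -0.77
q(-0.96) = 1.23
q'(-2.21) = -0.22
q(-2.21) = 1.78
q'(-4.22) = -0.03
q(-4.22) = 1.97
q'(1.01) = -5.49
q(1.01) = -3.49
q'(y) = -2*exp(y)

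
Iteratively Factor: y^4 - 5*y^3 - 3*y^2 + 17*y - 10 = (y + 2)*(y^3 - 7*y^2 + 11*y - 5) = (y - 1)*(y + 2)*(y^2 - 6*y + 5) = (y - 1)^2*(y + 2)*(y - 5)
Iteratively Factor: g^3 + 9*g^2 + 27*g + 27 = (g + 3)*(g^2 + 6*g + 9) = (g + 3)^2*(g + 3)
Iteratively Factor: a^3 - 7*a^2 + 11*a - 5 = (a - 1)*(a^2 - 6*a + 5) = (a - 1)^2*(a - 5)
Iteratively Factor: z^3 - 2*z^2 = (z)*(z^2 - 2*z) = z^2*(z - 2)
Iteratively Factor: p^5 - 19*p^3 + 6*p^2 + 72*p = (p - 3)*(p^4 + 3*p^3 - 10*p^2 - 24*p) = p*(p - 3)*(p^3 + 3*p^2 - 10*p - 24) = p*(p - 3)*(p + 2)*(p^2 + p - 12) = p*(p - 3)*(p + 2)*(p + 4)*(p - 3)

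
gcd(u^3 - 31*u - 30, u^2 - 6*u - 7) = u + 1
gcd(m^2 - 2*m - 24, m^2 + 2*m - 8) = m + 4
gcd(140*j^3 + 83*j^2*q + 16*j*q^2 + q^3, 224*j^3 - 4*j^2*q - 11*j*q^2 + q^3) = 4*j + q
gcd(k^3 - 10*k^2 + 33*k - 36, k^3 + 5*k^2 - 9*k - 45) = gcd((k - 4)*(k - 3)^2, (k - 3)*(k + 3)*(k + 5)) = k - 3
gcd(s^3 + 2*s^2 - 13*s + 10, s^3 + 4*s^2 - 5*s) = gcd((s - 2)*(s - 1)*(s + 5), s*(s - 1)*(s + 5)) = s^2 + 4*s - 5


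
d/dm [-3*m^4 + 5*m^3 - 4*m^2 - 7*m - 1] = -12*m^3 + 15*m^2 - 8*m - 7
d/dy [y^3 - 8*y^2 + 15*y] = 3*y^2 - 16*y + 15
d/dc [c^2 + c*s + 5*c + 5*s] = 2*c + s + 5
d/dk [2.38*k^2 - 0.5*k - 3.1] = 4.76*k - 0.5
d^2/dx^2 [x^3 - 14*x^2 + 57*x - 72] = 6*x - 28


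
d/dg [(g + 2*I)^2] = 2*g + 4*I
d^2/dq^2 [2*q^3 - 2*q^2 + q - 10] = 12*q - 4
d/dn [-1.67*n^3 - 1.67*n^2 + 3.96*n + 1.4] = -5.01*n^2 - 3.34*n + 3.96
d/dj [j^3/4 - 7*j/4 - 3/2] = 3*j^2/4 - 7/4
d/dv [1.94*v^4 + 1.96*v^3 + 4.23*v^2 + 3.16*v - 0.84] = 7.76*v^3 + 5.88*v^2 + 8.46*v + 3.16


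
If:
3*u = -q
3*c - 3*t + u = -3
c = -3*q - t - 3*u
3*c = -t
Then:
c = -9/35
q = -9/35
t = 27/35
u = 3/35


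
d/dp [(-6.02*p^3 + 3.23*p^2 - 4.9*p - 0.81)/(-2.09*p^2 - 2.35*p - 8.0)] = (12.5818*p^4 + 28.294*p^3 + 126.6485*p^2 - 55.0658*p + 37.2965)/(4.3681*p^4 + 9.823*p^3 + 38.9625*p^2 + 37.6*p + 64.0)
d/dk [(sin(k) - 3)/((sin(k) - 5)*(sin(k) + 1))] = (6*sin(k) + cos(k)^2 - 18)*cos(k)/((sin(k) - 5)^2*(sin(k) + 1)^2)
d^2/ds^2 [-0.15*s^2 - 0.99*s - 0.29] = -0.300000000000000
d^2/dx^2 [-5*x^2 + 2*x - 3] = -10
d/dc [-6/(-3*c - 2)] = -18/(3*c + 2)^2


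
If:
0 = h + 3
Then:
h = -3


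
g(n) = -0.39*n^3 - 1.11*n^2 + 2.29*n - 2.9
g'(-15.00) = -227.66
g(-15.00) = 1029.25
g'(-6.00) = -26.51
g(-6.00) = 27.64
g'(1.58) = -4.14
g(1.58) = -3.59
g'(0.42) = 1.15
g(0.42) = -2.16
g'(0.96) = -0.92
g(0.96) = -2.07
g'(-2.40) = 0.88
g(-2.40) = -9.40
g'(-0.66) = 3.25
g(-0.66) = -4.78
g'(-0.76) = 3.30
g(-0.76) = -5.11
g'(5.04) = -38.62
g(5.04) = -69.48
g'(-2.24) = 1.39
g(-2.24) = -9.22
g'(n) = -1.17*n^2 - 2.22*n + 2.29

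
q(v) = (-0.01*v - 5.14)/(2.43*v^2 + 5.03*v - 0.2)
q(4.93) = -0.06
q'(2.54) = 0.11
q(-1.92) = 5.69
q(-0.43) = 2.68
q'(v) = (-4.86*v - 5.03)*(-0.01*v - 5.14)/(2.43*v^2 + 5.03*v - 0.2)^2 - 0.01/(2.43*v^2 + 5.03*v - 0.2)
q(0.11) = -13.43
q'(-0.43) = 4.13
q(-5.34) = -0.12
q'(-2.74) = -2.34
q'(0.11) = 195.30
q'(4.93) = 0.02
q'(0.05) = 8176.85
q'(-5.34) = -0.06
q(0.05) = -89.28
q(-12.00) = -0.02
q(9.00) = -0.02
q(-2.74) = -1.20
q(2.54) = -0.18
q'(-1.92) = -27.20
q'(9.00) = 0.00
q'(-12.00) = -0.00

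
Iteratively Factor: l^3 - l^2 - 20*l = (l)*(l^2 - l - 20) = l*(l + 4)*(l - 5)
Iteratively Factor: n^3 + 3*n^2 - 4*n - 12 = (n + 2)*(n^2 + n - 6) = (n + 2)*(n + 3)*(n - 2)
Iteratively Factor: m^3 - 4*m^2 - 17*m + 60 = (m - 5)*(m^2 + m - 12) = (m - 5)*(m - 3)*(m + 4)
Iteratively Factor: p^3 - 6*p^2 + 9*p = (p - 3)*(p^2 - 3*p) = (p - 3)^2*(p)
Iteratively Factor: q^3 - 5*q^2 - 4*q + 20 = (q + 2)*(q^2 - 7*q + 10) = (q - 2)*(q + 2)*(q - 5)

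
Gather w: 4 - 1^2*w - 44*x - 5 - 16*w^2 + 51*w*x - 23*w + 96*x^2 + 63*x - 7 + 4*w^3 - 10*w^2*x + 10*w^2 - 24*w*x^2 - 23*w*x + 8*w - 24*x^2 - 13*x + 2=4*w^3 + w^2*(-10*x - 6) + w*(-24*x^2 + 28*x - 16) + 72*x^2 + 6*x - 6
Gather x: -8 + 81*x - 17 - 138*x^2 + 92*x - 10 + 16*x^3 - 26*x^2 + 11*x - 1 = 16*x^3 - 164*x^2 + 184*x - 36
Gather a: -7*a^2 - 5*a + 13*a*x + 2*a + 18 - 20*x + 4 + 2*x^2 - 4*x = -7*a^2 + a*(13*x - 3) + 2*x^2 - 24*x + 22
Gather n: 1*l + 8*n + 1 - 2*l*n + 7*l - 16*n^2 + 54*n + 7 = 8*l - 16*n^2 + n*(62 - 2*l) + 8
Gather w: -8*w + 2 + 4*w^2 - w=4*w^2 - 9*w + 2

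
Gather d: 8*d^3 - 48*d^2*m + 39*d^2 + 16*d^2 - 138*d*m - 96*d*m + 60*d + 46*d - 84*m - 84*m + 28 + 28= 8*d^3 + d^2*(55 - 48*m) + d*(106 - 234*m) - 168*m + 56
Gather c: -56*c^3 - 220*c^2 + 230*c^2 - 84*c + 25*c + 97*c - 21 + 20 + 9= -56*c^3 + 10*c^2 + 38*c + 8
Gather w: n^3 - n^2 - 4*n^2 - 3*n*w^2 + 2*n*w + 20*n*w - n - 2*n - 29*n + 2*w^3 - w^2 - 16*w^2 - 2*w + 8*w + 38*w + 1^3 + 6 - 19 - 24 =n^3 - 5*n^2 - 32*n + 2*w^3 + w^2*(-3*n - 17) + w*(22*n + 44) - 36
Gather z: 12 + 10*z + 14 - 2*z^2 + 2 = -2*z^2 + 10*z + 28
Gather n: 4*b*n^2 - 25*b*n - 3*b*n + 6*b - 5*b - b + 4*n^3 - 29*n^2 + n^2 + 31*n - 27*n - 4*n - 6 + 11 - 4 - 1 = -28*b*n + 4*n^3 + n^2*(4*b - 28)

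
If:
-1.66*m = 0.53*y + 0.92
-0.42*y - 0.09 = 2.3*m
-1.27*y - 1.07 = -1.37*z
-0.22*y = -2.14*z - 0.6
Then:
No Solution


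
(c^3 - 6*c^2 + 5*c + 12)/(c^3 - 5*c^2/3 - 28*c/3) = 3*(c^2 - 2*c - 3)/(c*(3*c + 7))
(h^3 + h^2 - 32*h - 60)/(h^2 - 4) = (h^2 - h - 30)/(h - 2)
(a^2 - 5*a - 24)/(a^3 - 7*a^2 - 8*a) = (a + 3)/(a*(a + 1))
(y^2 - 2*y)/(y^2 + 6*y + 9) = y*(y - 2)/(y^2 + 6*y + 9)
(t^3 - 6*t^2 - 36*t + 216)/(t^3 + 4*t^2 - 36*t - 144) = (t - 6)/(t + 4)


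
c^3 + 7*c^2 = c^2*(c + 7)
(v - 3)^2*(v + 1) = v^3 - 5*v^2 + 3*v + 9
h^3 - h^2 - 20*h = h*(h - 5)*(h + 4)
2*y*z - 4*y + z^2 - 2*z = (2*y + z)*(z - 2)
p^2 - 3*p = p*(p - 3)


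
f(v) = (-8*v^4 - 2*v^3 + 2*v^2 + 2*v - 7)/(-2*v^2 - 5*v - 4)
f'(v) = (4*v + 5)*(-8*v^4 - 2*v^3 + 2*v^2 + 2*v - 7)/(-2*v^2 - 5*v - 4)^2 + (-32*v^3 - 6*v^2 + 4*v + 2)/(-2*v^2 - 5*v - 4) = (32*v^5 + 124*v^4 + 148*v^3 + 18*v^2 - 44*v - 43)/(4*v^4 + 20*v^3 + 41*v^2 + 40*v + 16)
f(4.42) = 48.87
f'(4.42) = 26.89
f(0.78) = 0.89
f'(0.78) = 0.71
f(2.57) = 12.36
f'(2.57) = 12.70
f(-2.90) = 81.18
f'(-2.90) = -29.21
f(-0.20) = 2.38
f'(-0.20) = -3.63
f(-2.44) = 68.65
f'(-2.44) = -25.52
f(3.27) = 23.09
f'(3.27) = 17.98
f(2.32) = 9.42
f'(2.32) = 10.85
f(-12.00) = 699.03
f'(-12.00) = -104.86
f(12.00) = 480.22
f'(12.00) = 87.10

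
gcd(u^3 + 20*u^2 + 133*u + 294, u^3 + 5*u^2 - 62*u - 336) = u^2 + 13*u + 42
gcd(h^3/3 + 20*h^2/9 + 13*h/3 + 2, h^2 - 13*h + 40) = 1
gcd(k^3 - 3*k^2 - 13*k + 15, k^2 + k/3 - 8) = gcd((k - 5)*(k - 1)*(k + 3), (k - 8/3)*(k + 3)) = k + 3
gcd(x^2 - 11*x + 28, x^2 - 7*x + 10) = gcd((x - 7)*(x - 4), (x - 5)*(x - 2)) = 1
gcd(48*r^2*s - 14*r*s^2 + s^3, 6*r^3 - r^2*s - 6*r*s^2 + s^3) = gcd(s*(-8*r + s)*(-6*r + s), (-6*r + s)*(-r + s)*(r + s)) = 6*r - s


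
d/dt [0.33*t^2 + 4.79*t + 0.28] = 0.66*t + 4.79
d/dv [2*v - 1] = 2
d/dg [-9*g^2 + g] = 1 - 18*g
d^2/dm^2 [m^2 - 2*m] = 2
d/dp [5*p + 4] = 5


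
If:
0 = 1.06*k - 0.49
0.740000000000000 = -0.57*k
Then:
No Solution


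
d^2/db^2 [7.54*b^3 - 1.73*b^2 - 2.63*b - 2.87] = 45.24*b - 3.46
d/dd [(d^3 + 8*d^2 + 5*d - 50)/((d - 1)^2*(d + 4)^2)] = (-d^4 - 13*d^3 - 27*d^2 + 121*d + 280)/(d^6 + 9*d^5 + 15*d^4 - 45*d^3 - 60*d^2 + 144*d - 64)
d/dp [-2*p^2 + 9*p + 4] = 9 - 4*p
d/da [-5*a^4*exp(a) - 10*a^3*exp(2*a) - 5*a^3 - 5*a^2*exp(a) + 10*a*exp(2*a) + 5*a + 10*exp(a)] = -5*a^4*exp(a) - 20*a^3*exp(2*a) - 20*a^3*exp(a) - 30*a^2*exp(2*a) - 5*a^2*exp(a) - 15*a^2 + 20*a*exp(2*a) - 10*a*exp(a) + 10*exp(2*a) + 10*exp(a) + 5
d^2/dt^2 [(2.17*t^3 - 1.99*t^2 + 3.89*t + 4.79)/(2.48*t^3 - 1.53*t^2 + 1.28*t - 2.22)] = (-8.010896*t^6 + 102.219648*t^5 + 446.231856*t^4 - 466.098482*t^3 + 419.068902*t^2 + 86.837652*t - 14.35094)/(15.252992*t^9 - 28.230336*t^8 + 41.033832*t^7 - 73.684233*t^6 + 71.72016*t^5 - 65.393658*t^4 + 64.850336*t^3 - 33.5331*t^2 + 18.925056*t - 10.941048)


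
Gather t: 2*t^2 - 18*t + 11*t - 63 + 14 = 2*t^2 - 7*t - 49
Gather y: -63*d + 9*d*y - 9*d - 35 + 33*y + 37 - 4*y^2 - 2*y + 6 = -72*d - 4*y^2 + y*(9*d + 31) + 8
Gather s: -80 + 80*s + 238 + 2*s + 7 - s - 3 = 81*s + 162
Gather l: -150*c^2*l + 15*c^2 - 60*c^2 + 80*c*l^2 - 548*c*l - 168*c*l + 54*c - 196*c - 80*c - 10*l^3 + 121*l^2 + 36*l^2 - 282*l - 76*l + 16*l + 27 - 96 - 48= -45*c^2 - 222*c - 10*l^3 + l^2*(80*c + 157) + l*(-150*c^2 - 716*c - 342) - 117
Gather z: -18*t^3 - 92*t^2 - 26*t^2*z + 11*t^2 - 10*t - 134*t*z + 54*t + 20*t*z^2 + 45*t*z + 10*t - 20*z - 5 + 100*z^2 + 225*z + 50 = -18*t^3 - 81*t^2 + 54*t + z^2*(20*t + 100) + z*(-26*t^2 - 89*t + 205) + 45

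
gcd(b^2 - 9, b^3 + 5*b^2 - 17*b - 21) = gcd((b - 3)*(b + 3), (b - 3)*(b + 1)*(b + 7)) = b - 3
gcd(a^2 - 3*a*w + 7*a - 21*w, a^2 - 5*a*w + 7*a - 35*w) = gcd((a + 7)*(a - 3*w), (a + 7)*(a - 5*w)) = a + 7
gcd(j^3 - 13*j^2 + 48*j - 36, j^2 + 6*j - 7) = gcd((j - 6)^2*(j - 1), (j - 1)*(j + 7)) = j - 1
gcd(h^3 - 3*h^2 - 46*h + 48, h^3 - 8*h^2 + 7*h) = h - 1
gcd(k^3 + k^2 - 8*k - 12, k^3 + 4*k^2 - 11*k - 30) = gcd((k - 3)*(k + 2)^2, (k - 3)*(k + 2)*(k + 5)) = k^2 - k - 6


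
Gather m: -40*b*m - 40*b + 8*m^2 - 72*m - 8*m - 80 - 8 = -40*b + 8*m^2 + m*(-40*b - 80) - 88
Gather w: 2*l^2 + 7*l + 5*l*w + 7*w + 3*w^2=2*l^2 + 7*l + 3*w^2 + w*(5*l + 7)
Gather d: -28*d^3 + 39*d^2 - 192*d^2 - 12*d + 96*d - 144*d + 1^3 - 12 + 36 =-28*d^3 - 153*d^2 - 60*d + 25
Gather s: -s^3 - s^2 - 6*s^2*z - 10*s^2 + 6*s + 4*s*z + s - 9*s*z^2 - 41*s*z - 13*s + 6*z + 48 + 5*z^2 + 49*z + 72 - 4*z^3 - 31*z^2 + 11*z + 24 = -s^3 + s^2*(-6*z - 11) + s*(-9*z^2 - 37*z - 6) - 4*z^3 - 26*z^2 + 66*z + 144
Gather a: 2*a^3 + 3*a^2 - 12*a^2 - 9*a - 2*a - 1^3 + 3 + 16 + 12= 2*a^3 - 9*a^2 - 11*a + 30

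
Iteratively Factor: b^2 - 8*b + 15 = (b - 3)*(b - 5)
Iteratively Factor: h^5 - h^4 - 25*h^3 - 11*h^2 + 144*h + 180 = (h + 2)*(h^4 - 3*h^3 - 19*h^2 + 27*h + 90) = (h + 2)^2*(h^3 - 5*h^2 - 9*h + 45) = (h - 5)*(h + 2)^2*(h^2 - 9) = (h - 5)*(h - 3)*(h + 2)^2*(h + 3)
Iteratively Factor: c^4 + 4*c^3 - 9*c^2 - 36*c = (c + 3)*(c^3 + c^2 - 12*c) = c*(c + 3)*(c^2 + c - 12) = c*(c + 3)*(c + 4)*(c - 3)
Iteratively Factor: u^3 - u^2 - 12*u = (u + 3)*(u^2 - 4*u) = u*(u + 3)*(u - 4)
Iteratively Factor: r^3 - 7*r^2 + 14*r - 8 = (r - 4)*(r^2 - 3*r + 2) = (r - 4)*(r - 1)*(r - 2)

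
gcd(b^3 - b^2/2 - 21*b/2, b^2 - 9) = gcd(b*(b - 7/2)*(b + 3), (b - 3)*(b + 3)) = b + 3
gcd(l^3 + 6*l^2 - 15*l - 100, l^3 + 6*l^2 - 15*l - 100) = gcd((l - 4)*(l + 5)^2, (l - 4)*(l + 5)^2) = l^3 + 6*l^2 - 15*l - 100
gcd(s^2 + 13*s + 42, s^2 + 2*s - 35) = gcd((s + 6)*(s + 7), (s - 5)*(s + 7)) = s + 7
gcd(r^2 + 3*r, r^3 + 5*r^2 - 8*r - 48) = 1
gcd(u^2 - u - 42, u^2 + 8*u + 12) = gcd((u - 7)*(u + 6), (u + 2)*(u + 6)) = u + 6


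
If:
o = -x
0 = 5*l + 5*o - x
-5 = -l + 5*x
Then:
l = -30/19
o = 25/19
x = -25/19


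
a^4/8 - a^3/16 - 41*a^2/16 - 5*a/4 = a*(a/4 + 1)*(a/2 + 1/4)*(a - 5)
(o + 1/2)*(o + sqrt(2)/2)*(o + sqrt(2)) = o^3 + o^2/2 + 3*sqrt(2)*o^2/2 + o + 3*sqrt(2)*o/4 + 1/2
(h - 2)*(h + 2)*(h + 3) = h^3 + 3*h^2 - 4*h - 12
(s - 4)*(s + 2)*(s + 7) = s^3 + 5*s^2 - 22*s - 56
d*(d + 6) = d^2 + 6*d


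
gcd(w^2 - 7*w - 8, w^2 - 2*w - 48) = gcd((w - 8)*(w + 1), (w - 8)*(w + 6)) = w - 8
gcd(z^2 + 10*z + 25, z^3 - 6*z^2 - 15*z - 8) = 1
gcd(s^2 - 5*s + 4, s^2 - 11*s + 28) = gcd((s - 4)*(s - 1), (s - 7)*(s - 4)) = s - 4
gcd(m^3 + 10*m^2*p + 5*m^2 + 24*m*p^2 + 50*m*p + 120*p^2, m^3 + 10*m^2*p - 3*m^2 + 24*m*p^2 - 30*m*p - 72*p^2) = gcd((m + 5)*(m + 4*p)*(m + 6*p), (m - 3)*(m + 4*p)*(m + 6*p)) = m^2 + 10*m*p + 24*p^2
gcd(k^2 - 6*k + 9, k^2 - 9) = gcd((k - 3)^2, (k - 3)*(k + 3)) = k - 3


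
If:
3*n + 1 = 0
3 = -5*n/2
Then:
No Solution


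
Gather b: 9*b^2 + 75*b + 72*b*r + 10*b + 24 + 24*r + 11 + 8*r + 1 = 9*b^2 + b*(72*r + 85) + 32*r + 36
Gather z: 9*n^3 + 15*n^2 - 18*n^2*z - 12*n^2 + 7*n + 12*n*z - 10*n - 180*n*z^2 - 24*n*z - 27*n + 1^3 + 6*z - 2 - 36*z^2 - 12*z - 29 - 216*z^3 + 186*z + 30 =9*n^3 + 3*n^2 - 30*n - 216*z^3 + z^2*(-180*n - 36) + z*(-18*n^2 - 12*n + 180)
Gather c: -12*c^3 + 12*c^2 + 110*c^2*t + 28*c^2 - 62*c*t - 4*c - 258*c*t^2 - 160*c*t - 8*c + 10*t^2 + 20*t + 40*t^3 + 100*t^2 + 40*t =-12*c^3 + c^2*(110*t + 40) + c*(-258*t^2 - 222*t - 12) + 40*t^3 + 110*t^2 + 60*t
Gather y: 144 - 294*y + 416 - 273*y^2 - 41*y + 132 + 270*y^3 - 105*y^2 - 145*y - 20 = 270*y^3 - 378*y^2 - 480*y + 672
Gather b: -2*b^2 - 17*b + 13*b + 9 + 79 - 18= -2*b^2 - 4*b + 70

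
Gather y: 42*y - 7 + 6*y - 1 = 48*y - 8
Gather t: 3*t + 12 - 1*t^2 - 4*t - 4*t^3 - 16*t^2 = -4*t^3 - 17*t^2 - t + 12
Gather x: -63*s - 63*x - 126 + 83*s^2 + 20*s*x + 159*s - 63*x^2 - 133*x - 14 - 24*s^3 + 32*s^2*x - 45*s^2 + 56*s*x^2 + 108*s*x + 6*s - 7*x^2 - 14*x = -24*s^3 + 38*s^2 + 102*s + x^2*(56*s - 70) + x*(32*s^2 + 128*s - 210) - 140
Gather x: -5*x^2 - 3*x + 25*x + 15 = -5*x^2 + 22*x + 15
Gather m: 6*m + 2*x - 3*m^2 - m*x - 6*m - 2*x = -3*m^2 - m*x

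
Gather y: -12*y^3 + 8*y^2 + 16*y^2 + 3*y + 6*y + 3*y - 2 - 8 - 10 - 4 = -12*y^3 + 24*y^2 + 12*y - 24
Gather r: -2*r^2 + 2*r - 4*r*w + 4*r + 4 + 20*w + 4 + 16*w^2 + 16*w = -2*r^2 + r*(6 - 4*w) + 16*w^2 + 36*w + 8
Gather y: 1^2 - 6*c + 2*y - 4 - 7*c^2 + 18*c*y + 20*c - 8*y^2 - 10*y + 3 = -7*c^2 + 14*c - 8*y^2 + y*(18*c - 8)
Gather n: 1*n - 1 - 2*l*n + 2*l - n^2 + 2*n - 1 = 2*l - n^2 + n*(3 - 2*l) - 2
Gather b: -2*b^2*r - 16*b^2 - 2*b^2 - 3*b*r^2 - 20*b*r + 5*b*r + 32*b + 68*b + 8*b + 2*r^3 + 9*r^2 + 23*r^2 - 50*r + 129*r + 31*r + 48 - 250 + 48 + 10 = b^2*(-2*r - 18) + b*(-3*r^2 - 15*r + 108) + 2*r^3 + 32*r^2 + 110*r - 144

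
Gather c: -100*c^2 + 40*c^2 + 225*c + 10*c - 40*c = -60*c^2 + 195*c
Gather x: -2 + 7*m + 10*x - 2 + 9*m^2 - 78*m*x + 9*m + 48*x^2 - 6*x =9*m^2 + 16*m + 48*x^2 + x*(4 - 78*m) - 4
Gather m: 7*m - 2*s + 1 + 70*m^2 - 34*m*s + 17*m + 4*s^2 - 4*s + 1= 70*m^2 + m*(24 - 34*s) + 4*s^2 - 6*s + 2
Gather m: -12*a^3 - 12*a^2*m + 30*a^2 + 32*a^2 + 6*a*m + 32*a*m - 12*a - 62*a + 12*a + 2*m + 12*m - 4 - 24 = -12*a^3 + 62*a^2 - 62*a + m*(-12*a^2 + 38*a + 14) - 28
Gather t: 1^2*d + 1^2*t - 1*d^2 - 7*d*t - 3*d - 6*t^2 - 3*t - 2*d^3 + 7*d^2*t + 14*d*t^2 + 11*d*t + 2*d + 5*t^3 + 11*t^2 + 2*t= -2*d^3 - d^2 + 5*t^3 + t^2*(14*d + 5) + t*(7*d^2 + 4*d)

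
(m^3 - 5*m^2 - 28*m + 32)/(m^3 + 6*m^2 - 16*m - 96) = (m^2 - 9*m + 8)/(m^2 + 2*m - 24)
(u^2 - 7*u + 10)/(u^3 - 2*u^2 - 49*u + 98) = (u - 5)/(u^2 - 49)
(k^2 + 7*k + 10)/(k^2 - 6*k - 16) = (k + 5)/(k - 8)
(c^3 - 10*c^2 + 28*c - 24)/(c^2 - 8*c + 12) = c - 2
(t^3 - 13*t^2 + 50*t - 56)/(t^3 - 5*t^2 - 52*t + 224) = (t^2 - 9*t + 14)/(t^2 - t - 56)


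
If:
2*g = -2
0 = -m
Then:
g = -1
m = 0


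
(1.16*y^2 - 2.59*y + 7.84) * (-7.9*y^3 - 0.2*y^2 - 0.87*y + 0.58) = -9.164*y^5 + 20.229*y^4 - 62.4272*y^3 + 1.3581*y^2 - 8.323*y + 4.5472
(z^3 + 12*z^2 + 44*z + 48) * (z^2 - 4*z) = z^5 + 8*z^4 - 4*z^3 - 128*z^2 - 192*z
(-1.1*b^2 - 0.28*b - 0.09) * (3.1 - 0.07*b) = 0.077*b^3 - 3.3904*b^2 - 0.8617*b - 0.279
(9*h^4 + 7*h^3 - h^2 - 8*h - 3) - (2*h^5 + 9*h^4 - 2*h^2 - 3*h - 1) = -2*h^5 + 7*h^3 + h^2 - 5*h - 2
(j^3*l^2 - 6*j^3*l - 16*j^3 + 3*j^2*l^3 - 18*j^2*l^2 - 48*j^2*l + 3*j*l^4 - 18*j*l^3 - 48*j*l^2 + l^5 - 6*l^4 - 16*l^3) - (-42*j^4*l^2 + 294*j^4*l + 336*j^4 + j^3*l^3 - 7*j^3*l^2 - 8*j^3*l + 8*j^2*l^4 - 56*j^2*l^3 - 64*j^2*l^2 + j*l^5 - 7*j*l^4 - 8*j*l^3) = 42*j^4*l^2 - 294*j^4*l - 336*j^4 - j^3*l^3 + 8*j^3*l^2 + 2*j^3*l - 16*j^3 - 8*j^2*l^4 + 59*j^2*l^3 + 46*j^2*l^2 - 48*j^2*l - j*l^5 + 10*j*l^4 - 10*j*l^3 - 48*j*l^2 + l^5 - 6*l^4 - 16*l^3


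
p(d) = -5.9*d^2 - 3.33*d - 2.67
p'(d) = -11.8*d - 3.33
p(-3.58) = -66.37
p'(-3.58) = 38.91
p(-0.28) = -2.20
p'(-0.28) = -0.03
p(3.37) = -80.90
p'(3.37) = -43.10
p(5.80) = -220.46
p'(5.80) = -71.77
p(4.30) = -126.08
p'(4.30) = -54.07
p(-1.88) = -17.26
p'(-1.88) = 18.85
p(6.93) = -309.09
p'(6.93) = -85.10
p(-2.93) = -43.56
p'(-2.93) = 31.24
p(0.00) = -2.67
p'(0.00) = -3.33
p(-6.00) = -195.09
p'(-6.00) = 67.47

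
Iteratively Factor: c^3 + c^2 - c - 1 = (c + 1)*(c^2 - 1) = (c + 1)^2*(c - 1)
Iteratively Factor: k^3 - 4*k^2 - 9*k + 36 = (k - 4)*(k^2 - 9) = (k - 4)*(k + 3)*(k - 3)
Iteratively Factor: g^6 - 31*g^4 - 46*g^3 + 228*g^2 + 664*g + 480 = (g + 2)*(g^5 - 2*g^4 - 27*g^3 + 8*g^2 + 212*g + 240) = (g - 4)*(g + 2)*(g^4 + 2*g^3 - 19*g^2 - 68*g - 60) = (g - 5)*(g - 4)*(g + 2)*(g^3 + 7*g^2 + 16*g + 12) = (g - 5)*(g - 4)*(g + 2)^2*(g^2 + 5*g + 6) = (g - 5)*(g - 4)*(g + 2)^3*(g + 3)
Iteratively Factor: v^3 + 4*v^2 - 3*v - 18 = (v - 2)*(v^2 + 6*v + 9) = (v - 2)*(v + 3)*(v + 3)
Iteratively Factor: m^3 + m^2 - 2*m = (m)*(m^2 + m - 2) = m*(m + 2)*(m - 1)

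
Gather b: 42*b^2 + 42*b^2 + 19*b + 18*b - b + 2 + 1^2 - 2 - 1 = 84*b^2 + 36*b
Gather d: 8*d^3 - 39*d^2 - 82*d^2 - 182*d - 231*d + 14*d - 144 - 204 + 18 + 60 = 8*d^3 - 121*d^2 - 399*d - 270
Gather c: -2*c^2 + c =-2*c^2 + c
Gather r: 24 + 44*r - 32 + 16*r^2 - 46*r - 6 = 16*r^2 - 2*r - 14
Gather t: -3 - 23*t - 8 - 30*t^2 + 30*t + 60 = -30*t^2 + 7*t + 49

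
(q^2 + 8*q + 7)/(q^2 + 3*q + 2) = (q + 7)/(q + 2)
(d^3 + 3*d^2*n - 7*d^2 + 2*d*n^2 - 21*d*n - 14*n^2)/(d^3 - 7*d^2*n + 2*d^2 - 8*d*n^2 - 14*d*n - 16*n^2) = (d^2 + 2*d*n - 7*d - 14*n)/(d^2 - 8*d*n + 2*d - 16*n)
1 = 1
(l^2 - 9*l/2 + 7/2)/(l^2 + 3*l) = (2*l^2 - 9*l + 7)/(2*l*(l + 3))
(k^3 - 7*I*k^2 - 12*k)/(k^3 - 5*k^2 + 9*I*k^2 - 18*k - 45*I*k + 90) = k*(k^2 - 7*I*k - 12)/(k^3 + k^2*(-5 + 9*I) - 9*k*(2 + 5*I) + 90)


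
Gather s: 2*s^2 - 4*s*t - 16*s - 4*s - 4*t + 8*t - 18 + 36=2*s^2 + s*(-4*t - 20) + 4*t + 18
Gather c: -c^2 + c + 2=-c^2 + c + 2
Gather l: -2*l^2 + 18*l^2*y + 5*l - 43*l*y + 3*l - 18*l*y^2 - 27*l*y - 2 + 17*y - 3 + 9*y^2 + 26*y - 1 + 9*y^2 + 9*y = l^2*(18*y - 2) + l*(-18*y^2 - 70*y + 8) + 18*y^2 + 52*y - 6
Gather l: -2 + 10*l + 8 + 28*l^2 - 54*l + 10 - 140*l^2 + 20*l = -112*l^2 - 24*l + 16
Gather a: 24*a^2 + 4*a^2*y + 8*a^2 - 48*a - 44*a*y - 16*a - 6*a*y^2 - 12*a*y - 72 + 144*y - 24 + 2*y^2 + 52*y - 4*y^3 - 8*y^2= a^2*(4*y + 32) + a*(-6*y^2 - 56*y - 64) - 4*y^3 - 6*y^2 + 196*y - 96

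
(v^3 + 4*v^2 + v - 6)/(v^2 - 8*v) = (v^3 + 4*v^2 + v - 6)/(v*(v - 8))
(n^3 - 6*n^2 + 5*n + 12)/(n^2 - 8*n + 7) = (n^3 - 6*n^2 + 5*n + 12)/(n^2 - 8*n + 7)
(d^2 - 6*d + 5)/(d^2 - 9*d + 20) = (d - 1)/(d - 4)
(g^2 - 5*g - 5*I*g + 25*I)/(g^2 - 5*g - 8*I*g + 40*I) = (g - 5*I)/(g - 8*I)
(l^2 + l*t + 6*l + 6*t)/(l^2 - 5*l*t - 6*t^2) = (-l - 6)/(-l + 6*t)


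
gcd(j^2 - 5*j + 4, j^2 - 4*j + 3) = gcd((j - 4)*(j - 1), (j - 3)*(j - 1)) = j - 1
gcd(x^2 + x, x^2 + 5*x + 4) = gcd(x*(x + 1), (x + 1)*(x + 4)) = x + 1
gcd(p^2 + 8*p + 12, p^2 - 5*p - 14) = p + 2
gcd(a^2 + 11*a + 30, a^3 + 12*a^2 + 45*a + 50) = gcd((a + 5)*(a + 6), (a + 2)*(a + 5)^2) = a + 5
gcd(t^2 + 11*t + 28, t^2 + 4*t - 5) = 1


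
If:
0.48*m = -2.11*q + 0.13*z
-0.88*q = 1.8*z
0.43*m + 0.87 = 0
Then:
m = -2.02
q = 0.45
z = -0.22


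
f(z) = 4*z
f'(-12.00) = 4.00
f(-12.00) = -48.00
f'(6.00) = 4.00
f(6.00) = 24.00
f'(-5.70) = 4.00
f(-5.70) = -22.80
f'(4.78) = 4.00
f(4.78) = 19.12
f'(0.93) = 4.00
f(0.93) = 3.72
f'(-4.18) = 4.00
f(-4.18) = -16.72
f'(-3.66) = 4.00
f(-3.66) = -14.64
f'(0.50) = 4.00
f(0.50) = 2.00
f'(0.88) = 4.00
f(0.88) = 3.52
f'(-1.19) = 4.00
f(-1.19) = -4.76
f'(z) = 4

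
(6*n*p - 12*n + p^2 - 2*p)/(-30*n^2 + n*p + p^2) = (p - 2)/(-5*n + p)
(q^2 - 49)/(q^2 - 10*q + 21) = (q + 7)/(q - 3)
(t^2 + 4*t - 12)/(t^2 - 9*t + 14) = (t + 6)/(t - 7)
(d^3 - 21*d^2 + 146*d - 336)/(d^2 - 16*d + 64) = (d^2 - 13*d + 42)/(d - 8)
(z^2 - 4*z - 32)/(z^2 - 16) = (z - 8)/(z - 4)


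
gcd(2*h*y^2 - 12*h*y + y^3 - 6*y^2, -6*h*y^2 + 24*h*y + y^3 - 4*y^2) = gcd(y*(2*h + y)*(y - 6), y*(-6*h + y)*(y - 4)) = y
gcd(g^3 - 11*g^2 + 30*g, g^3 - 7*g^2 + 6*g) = g^2 - 6*g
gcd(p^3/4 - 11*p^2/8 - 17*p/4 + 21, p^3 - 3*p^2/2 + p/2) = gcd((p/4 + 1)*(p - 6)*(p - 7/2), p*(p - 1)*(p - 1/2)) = 1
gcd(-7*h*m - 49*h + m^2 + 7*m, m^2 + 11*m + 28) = m + 7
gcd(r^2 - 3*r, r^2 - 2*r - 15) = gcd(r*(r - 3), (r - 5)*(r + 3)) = 1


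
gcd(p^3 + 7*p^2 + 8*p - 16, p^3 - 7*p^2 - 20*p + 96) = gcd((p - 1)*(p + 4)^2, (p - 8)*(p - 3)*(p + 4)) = p + 4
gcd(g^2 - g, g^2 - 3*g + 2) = g - 1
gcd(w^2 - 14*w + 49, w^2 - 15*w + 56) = w - 7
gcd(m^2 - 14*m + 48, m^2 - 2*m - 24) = m - 6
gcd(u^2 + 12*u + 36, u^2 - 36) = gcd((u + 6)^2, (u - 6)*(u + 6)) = u + 6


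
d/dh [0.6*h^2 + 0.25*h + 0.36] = 1.2*h + 0.25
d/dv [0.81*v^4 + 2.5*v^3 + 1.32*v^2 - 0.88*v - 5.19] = 3.24*v^3 + 7.5*v^2 + 2.64*v - 0.88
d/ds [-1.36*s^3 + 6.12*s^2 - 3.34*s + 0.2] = -4.08*s^2 + 12.24*s - 3.34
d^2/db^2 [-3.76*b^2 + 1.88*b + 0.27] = -7.52000000000000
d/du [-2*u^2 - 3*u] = -4*u - 3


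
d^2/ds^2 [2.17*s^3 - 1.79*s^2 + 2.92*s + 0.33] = 13.02*s - 3.58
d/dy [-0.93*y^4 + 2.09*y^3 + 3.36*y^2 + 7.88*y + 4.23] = -3.72*y^3 + 6.27*y^2 + 6.72*y + 7.88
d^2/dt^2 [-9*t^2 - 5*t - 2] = -18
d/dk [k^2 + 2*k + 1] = 2*k + 2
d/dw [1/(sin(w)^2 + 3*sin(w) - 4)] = -(2*sin(w) + 3)*cos(w)/(sin(w)^2 + 3*sin(w) - 4)^2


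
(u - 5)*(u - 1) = u^2 - 6*u + 5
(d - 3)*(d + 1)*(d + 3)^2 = d^4 + 4*d^3 - 6*d^2 - 36*d - 27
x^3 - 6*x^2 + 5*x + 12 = (x - 4)*(x - 3)*(x + 1)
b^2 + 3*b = b*(b + 3)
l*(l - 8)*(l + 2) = l^3 - 6*l^2 - 16*l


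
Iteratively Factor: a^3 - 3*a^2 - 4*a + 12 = (a + 2)*(a^2 - 5*a + 6) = (a - 3)*(a + 2)*(a - 2)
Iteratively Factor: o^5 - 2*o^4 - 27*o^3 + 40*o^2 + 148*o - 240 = (o + 4)*(o^4 - 6*o^3 - 3*o^2 + 52*o - 60) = (o - 2)*(o + 4)*(o^3 - 4*o^2 - 11*o + 30) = (o - 2)*(o + 3)*(o + 4)*(o^2 - 7*o + 10) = (o - 5)*(o - 2)*(o + 3)*(o + 4)*(o - 2)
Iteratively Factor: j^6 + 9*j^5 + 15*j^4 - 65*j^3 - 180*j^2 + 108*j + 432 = (j - 2)*(j^5 + 11*j^4 + 37*j^3 + 9*j^2 - 162*j - 216) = (j - 2)*(j + 3)*(j^4 + 8*j^3 + 13*j^2 - 30*j - 72) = (j - 2)^2*(j + 3)*(j^3 + 10*j^2 + 33*j + 36) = (j - 2)^2*(j + 3)^2*(j^2 + 7*j + 12) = (j - 2)^2*(j + 3)^2*(j + 4)*(j + 3)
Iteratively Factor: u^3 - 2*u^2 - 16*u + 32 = (u - 2)*(u^2 - 16) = (u - 2)*(u + 4)*(u - 4)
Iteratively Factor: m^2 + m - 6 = (m - 2)*(m + 3)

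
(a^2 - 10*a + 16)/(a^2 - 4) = (a - 8)/(a + 2)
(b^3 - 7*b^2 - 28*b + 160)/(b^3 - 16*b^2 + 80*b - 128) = (b + 5)/(b - 4)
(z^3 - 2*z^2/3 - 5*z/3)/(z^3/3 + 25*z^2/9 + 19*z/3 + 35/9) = 3*z*(3*z - 5)/(3*z^2 + 22*z + 35)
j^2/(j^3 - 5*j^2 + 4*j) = j/(j^2 - 5*j + 4)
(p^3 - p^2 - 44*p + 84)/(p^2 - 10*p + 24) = (p^2 + 5*p - 14)/(p - 4)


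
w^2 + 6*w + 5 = (w + 1)*(w + 5)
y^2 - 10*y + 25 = (y - 5)^2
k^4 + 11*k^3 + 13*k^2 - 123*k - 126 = (k - 3)*(k + 1)*(k + 6)*(k + 7)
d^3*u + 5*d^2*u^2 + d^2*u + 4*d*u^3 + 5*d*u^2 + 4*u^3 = (d + u)*(d + 4*u)*(d*u + u)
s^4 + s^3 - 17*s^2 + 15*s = s*(s - 3)*(s - 1)*(s + 5)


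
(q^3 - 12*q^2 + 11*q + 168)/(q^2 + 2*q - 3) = (q^2 - 15*q + 56)/(q - 1)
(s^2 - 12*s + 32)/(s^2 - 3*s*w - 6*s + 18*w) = (s^2 - 12*s + 32)/(s^2 - 3*s*w - 6*s + 18*w)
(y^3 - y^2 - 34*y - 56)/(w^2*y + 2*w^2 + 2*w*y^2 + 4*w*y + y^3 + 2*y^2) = (y^2 - 3*y - 28)/(w^2 + 2*w*y + y^2)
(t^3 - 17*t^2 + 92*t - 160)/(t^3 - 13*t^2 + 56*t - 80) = (t - 8)/(t - 4)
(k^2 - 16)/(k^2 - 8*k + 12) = (k^2 - 16)/(k^2 - 8*k + 12)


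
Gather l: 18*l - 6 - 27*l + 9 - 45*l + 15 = 18 - 54*l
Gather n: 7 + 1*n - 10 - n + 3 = 0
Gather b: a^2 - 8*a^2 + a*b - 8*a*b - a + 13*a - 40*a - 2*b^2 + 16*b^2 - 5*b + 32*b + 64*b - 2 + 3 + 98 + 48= -7*a^2 - 28*a + 14*b^2 + b*(91 - 7*a) + 147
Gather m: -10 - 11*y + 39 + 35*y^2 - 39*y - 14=35*y^2 - 50*y + 15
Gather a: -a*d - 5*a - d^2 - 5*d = a*(-d - 5) - d^2 - 5*d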